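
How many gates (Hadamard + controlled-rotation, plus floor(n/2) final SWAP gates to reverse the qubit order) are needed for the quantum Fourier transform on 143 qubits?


Hadamard gates: 143
Controlled rotations: n*(n-1)/2 = 143*142/2 = 10153
SWAP gates: floor(n/2) = floor(143/2) = 71
Total = 143 + 10153 + 71
= 10367

10367


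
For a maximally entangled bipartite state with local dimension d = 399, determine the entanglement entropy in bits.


For a maximally entangled state in d x d:
S = log2(d) = log2(399)
= 8.6402

8.6402


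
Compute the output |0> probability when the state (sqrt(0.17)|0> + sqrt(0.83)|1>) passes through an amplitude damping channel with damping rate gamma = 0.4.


For amplitude damping with parameter gamma on state sqrt(a)|0> + sqrt(b)|1>:
alpha^2 = 0.17, beta^2 = 0.83
P(|0>) = alpha^2 + gamma * beta^2
= 0.17 + 0.4 * 0.83
= 0.17 + 0.3320
= 0.5020

0.5020


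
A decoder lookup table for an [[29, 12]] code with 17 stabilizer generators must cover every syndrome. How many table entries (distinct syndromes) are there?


Each stabilizer generator gives a binary (+1 or -1) measurement outcome.
With 17 independent generators:
Total syndromes = 2^17
= 131072

131072


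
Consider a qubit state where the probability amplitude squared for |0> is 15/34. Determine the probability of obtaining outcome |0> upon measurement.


|alpha|^2 = 15/34 = 0.4412
|beta|^2 = 1 - 15/34 = 19/34 = 0.5588
P(|0>) = |alpha|^2 = 0.4412

0.4412


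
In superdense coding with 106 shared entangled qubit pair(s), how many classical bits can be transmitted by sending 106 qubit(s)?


Superdense coding allows 2 classical bits per shared entangled pair.
106 pair(s) -> 2 * 106 = 212 classical bits

212


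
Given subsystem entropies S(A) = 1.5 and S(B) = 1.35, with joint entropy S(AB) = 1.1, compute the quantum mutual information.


I(A:B) = S(A) + S(B) - S(AB)
= 1.5 + 1.35 - 1.1
= 1.7500

1.7500


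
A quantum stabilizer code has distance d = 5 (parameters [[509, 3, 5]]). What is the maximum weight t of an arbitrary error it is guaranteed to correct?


Code parameters: [[509, 3, 5]], distance d = 5.
Number of correctable errors = floor((d-1)/2)
= floor((5 - 1)/2)
= floor(4/2)
= 2

2


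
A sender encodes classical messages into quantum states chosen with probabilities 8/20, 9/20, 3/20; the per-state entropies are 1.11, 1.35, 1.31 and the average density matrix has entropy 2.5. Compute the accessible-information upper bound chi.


chi = S(rho) - sum_i p_i * S(rho_i)
Weighted entropy = 8/20 * 1.11 + 9/20 * 1.35 + 3/20 * 1.31
= 1.2480
chi = 2.5 - 1.2480
= 1.2520

1.2520


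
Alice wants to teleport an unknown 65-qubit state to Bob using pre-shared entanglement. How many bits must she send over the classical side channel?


Quantum teleportation requires 2 classical bits per qubit teleported.
65 qubit(s) -> 2 * 65 = 130 classical bits

130


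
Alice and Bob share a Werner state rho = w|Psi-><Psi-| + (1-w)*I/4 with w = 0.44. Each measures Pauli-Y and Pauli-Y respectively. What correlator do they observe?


|Psi-> = (|01> - |10>)/sqrt(2)
For the pure Bell state, <Y_A Y_B> = -1 (Bell-state Pauli correlator).
The maximally-mixed part I/4 has tr(I/4 * P tensor P) = 0 for any traceless Pauli P.
So <Y_A Y_B>_rho = w * (-1) + (1 - w) * 0
= 0.44 * (-1)
= -0.4400

-0.4400


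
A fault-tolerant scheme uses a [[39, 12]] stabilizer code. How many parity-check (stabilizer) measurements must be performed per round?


For an [[n,k]] stabilizer code:
Number of stabilizer generators = n - k
= 39 - 12
= 27

27


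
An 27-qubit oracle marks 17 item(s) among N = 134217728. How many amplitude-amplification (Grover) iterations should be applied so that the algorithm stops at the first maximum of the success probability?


After j Grover iterations the success probability is P(j) = sin^2((2j+1)*theta), where sin(theta) = sqrt(k/N).
N = 2^27 = 134217728, k = 17
sin(theta) = sqrt(k/N) = 0.00035589306
theta = arcsin(sqrt(k/N)) = 0.0003558930675 rad
P(j) reaches its first maximum when (2j+1)*theta is as close as possible to pi/2, i.e. j = round(pi/(4*theta) - 1/2).
pi/(4*theta) - 1/2 = 2206.3375
(For comparison, the common estimate pi/4 * sqrt(N/k) = 2206.8375; the exact maximiser is used here.)
Optimal iterations = 2206

2206


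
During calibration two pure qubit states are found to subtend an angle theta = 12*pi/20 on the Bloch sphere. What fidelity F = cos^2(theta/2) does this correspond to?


For states separated by angle theta on Bloch sphere:
F = cos^2(theta/2)
theta = 12*pi/20 = 1.8850
theta/2 = 0.9425
cos(theta/2) = 0.5878
F = 0.3455

0.3455


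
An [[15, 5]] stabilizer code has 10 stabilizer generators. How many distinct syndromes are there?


Each stabilizer generator gives a binary (+1 or -1) measurement outcome.
With 10 independent generators:
Total syndromes = 2^10
= 1024

1024


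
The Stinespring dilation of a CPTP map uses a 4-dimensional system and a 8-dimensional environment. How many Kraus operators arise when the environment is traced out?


Tracing out the environment in an orthonormal basis {|i>_E} gives Kraus operators K_i = <i|_E U |0>_E.
Number of Kraus operators = dim(H_env) = d_env
= 8

8


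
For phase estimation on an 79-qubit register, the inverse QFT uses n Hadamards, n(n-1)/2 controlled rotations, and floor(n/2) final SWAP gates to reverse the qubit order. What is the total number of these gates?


Hadamard gates: 79
Controlled rotations: n*(n-1)/2 = 79*78/2 = 3081
SWAP gates: floor(n/2) = floor(79/2) = 39
Total = 79 + 3081 + 39
= 3199

3199


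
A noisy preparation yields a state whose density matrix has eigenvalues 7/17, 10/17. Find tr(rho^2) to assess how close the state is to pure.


tr(rho^2) = sum of eigenvalues squared
= (7/17)^2 + (10/17)^2
= (49 + 100) / 289
= 149/289
= 0.5156

0.5156


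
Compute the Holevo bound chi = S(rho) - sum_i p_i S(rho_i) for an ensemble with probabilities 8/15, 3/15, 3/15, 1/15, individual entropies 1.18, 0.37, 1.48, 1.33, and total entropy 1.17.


chi = S(rho) - sum_i p_i * S(rho_i)
Weighted entropy = 8/15 * 1.18 + 3/15 * 0.37 + 3/15 * 1.48 + 1/15 * 1.33
= 1.0880
chi = 1.17 - 1.0880
= 0.0820

0.0820


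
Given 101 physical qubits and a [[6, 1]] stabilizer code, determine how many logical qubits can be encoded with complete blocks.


Each code block uses 6 physical qubits for 1 logical qubit(s).
Number of complete blocks = floor(101 / 6) = 16
Logical qubits = 16 * 1
= 16

16


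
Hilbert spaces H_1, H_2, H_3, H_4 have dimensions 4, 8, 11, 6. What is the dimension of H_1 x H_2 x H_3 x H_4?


dim(H_1 x H_2 x H_3 x H_4) = 4 * 8 * 11 * 6
= 32 * 11 * 6
= 352 * 6
= 2112

2112


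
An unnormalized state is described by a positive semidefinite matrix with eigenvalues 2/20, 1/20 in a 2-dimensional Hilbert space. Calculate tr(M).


tr(M) = sum of eigenvalues
= 2/20 + 1/20
= 3/20
= 0.1500

0.1500


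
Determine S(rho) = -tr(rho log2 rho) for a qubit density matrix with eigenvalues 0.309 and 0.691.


S = -p*log2(p) - (1-p)*log2(1-p)
p = 0.3090, 1-p = 0.6910
= -0.3090 * log2(0.3090) - 0.6910 * log2(0.6910)
= -(-0.5235) - (-0.3685)
= 0.8920

0.8920


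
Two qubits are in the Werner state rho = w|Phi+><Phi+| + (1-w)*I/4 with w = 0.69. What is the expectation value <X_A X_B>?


|Phi+> = (|00> + |11>)/sqrt(2)
For the pure Bell state, <X_A X_B> = +1 (Bell-state Pauli correlator).
The maximally-mixed part I/4 has tr(I/4 * P tensor P) = 0 for any traceless Pauli P.
So <X_A X_B>_rho = w * (+1) + (1 - w) * 0
= 0.69 * (+1)
= 0.6900

0.6900


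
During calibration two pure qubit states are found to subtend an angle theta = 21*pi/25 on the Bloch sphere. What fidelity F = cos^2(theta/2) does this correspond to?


For states separated by angle theta on Bloch sphere:
F = cos^2(theta/2)
theta = 21*pi/25 = 2.6389
theta/2 = 1.3195
cos(theta/2) = 0.2487
F = 0.0618

0.0618


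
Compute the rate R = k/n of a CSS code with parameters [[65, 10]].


Code rate R = k/n
= 10/65
= 0.1538

0.1538


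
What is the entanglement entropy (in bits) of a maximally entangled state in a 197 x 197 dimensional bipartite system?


For a maximally entangled state in d x d:
S = log2(d) = log2(197)
= 7.6221

7.6221


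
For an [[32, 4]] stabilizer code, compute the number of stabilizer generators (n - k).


For an [[n,k]] stabilizer code:
Number of stabilizer generators = n - k
= 32 - 4
= 28

28


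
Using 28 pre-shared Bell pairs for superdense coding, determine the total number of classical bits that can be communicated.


Superdense coding allows 2 classical bits per shared entangled pair.
28 pair(s) -> 2 * 28 = 56 classical bits

56


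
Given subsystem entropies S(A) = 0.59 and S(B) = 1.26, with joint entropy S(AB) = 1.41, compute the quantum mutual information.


I(A:B) = S(A) + S(B) - S(AB)
= 0.59 + 1.26 - 1.41
= 0.4400

0.4400


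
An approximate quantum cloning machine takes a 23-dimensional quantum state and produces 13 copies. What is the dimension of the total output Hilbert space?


Output space = H^(tensor 13) where dim(H) = 23
dim = 23^13
= 529 (after 2 factors)
= 12167 (after 3 factors)
= 279841 (after 4 factors)
= 6436343 (after 5 factors)
= 148035889 (after 6 factors)
= 3404825447 (after 7 factors)
= 78310985281 (after 8 factors)
= 1801152661463 (after 9 factors)
= 41426511213649 (after 10 factors)
= 952809757913927 (after 11 factors)
= 21914624432020321 (after 12 factors)
= 504036361936467383 (after 13 factors)
= 504036361936467383

504036361936467383


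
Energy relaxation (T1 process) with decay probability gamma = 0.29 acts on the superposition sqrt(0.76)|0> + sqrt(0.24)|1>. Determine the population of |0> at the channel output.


For amplitude damping with parameter gamma on state sqrt(a)|0> + sqrt(b)|1>:
alpha^2 = 0.76, beta^2 = 0.24
P(|0>) = alpha^2 + gamma * beta^2
= 0.76 + 0.29 * 0.24
= 0.76 + 0.0696
= 0.8296

0.8296


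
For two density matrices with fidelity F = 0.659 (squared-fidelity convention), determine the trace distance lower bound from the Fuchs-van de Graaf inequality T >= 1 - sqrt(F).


Fuchs-van de Graaf (squared-fidelity convention): 1 - sqrt(F) <= T <= sqrt(1 - F).
Lower bound: T >= 1 - sqrt(F)
sqrt(F) = sqrt(0.659) = 0.8118
T >= 1 - 0.8118
T >= 0.1882

0.1882


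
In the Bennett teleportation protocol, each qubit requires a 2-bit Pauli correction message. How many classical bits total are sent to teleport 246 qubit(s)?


Quantum teleportation requires 2 classical bits per qubit teleported.
246 qubit(s) -> 2 * 246 = 492 classical bits

492


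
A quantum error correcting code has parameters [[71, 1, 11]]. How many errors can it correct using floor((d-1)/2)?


Code parameters: [[71, 1, 11]], distance d = 11.
Number of correctable errors = floor((d-1)/2)
= floor((11 - 1)/2)
= floor(10/2)
= 5

5


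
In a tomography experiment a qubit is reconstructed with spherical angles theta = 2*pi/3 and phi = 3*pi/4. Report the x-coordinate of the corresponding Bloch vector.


theta = 2.0944, phi = 2.3562
r_x = sin(theta)*cos(phi) = 0.8660 * -0.7071
r_x = -0.6124

-0.6124


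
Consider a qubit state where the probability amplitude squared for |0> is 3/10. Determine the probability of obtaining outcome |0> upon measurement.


|alpha|^2 = 3/10 = 0.3000
|beta|^2 = 1 - 3/10 = 7/10 = 0.7000
P(|0>) = |alpha|^2 = 0.3000

0.3000


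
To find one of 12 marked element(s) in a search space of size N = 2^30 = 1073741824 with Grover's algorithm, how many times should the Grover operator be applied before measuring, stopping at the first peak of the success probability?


After j Grover iterations the success probability is P(j) = sin^2((2j+1)*theta), where sin(theta) = sqrt(k/N).
N = 2^30 = 1073741824, k = 12
sin(theta) = sqrt(k/N) = 0.0001057159917
theta = arcsin(sqrt(k/N)) = 0.0001057159919 rad
P(j) reaches its first maximum when (2j+1)*theta is as close as possible to pi/2, i.e. j = round(pi/(4*theta) - 1/2).
pi/(4*theta) - 1/2 = 7428.8222
(For comparison, the common estimate pi/4 * sqrt(N/k) = 7429.3222; the exact maximiser is used here.)
Optimal iterations = 7429

7429


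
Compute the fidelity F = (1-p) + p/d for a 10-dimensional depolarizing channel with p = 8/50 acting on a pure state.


F = (1-p) + p/d
= (1 - 0.1600) + 0.1600/10
= 0.8400 + 0.0160
= 0.8560

0.8560


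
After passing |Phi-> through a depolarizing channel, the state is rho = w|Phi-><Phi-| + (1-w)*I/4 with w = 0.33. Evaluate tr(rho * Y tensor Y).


|Phi-> = (|00> - |11>)/sqrt(2)
For the pure Bell state, <Y_A Y_B> = +1 (Bell-state Pauli correlator).
The maximally-mixed part I/4 has tr(I/4 * P tensor P) = 0 for any traceless Pauli P.
So <Y_A Y_B>_rho = w * (+1) + (1 - w) * 0
= 0.33 * (+1)
= 0.3300

0.3300


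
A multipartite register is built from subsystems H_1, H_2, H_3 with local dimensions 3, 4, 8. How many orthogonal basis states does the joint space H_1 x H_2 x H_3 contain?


dim(H_1 x H_2 x H_3) = 3 * 4 * 8
= 12 * 8
= 96

96


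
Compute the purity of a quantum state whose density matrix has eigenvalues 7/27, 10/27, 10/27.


tr(rho^2) = sum of eigenvalues squared
= (7/27)^2 + (10/27)^2 + (10/27)^2
= (49 + 100 + 100) / 729
= 249/729
= 0.3416

0.3416


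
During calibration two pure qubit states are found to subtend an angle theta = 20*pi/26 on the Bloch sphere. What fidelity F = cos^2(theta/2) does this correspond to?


For states separated by angle theta on Bloch sphere:
F = cos^2(theta/2)
theta = 20*pi/26 = 2.4166
theta/2 = 1.2083
cos(theta/2) = 0.3546
F = 0.1257

0.1257


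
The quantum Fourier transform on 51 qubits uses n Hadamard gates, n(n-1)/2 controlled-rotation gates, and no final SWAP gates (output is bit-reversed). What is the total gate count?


Hadamard gates: 51
Controlled rotations: n*(n-1)/2 = 51*50/2 = 1275
SWAP gates: 0 (omitted)
Total = 51 + 1275
= 1326

1326


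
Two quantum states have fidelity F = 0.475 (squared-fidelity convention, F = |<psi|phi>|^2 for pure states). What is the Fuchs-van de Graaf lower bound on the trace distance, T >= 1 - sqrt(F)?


Fuchs-van de Graaf (squared-fidelity convention): 1 - sqrt(F) <= T <= sqrt(1 - F).
Lower bound: T >= 1 - sqrt(F)
sqrt(F) = sqrt(0.475) = 0.6892
T >= 1 - 0.6892
T >= 0.3108

0.3108


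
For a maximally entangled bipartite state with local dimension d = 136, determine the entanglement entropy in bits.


For a maximally entangled state in d x d:
S = log2(d) = log2(136)
= 7.0875

7.0875


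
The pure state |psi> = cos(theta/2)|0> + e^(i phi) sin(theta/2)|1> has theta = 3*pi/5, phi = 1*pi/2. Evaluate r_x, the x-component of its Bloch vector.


theta = 1.8850, phi = 1.5708
r_x = sin(theta)*cos(phi) = 0.9511 * 0.0000
r_x = 0.0000

0.0000


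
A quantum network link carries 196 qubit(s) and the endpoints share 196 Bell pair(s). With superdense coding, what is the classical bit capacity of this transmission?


Superdense coding allows 2 classical bits per shared entangled pair.
196 pair(s) -> 2 * 196 = 392 classical bits

392


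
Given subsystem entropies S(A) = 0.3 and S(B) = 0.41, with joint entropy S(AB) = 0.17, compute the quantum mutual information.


I(A:B) = S(A) + S(B) - S(AB)
= 0.3 + 0.41 - 0.17
= 0.5400

0.5400


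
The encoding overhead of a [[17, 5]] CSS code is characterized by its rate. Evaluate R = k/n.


Code rate R = k/n
= 5/17
= 0.2941

0.2941


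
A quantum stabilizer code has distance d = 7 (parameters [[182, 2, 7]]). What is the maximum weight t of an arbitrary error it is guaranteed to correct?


Code parameters: [[182, 2, 7]], distance d = 7.
Number of correctable errors = floor((d-1)/2)
= floor((7 - 1)/2)
= floor(6/2)
= 3

3


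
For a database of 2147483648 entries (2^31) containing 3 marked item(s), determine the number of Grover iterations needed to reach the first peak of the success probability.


After j Grover iterations the success probability is P(j) = sin^2((2j+1)*theta), where sin(theta) = sqrt(k/N).
N = 2^31 = 2147483648, k = 3
sin(theta) = sqrt(k/N) = 3.73762473e-05
theta = arcsin(sqrt(k/N)) = 3.73762473e-05 rad
P(j) reaches its first maximum when (2j+1)*theta is as close as possible to pi/2, i.e. j = round(pi/(4*theta) - 1/2).
pi/(4*theta) - 1/2 = 21012.7964
(For comparison, the common estimate pi/4 * sqrt(N/k) = 21013.2964; the exact maximiser is used here.)
Optimal iterations = 21013

21013


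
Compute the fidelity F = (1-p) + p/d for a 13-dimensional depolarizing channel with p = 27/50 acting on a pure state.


F = (1-p) + p/d
= (1 - 0.5400) + 0.5400/13
= 0.4600 + 0.0415
= 0.5015

0.5015


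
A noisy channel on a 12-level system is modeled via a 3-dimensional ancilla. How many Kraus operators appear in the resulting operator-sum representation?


Tracing out the environment in an orthonormal basis {|i>_E} gives Kraus operators K_i = <i|_E U |0>_E.
Number of Kraus operators = dim(H_env) = d_env
= 3

3


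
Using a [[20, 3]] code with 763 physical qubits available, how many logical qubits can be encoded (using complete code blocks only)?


Each code block uses 20 physical qubits for 3 logical qubit(s).
Number of complete blocks = floor(763 / 20) = 38
Logical qubits = 38 * 3
= 114

114


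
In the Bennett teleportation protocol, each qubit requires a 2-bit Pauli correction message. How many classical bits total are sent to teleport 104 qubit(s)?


Quantum teleportation requires 2 classical bits per qubit teleported.
104 qubit(s) -> 2 * 104 = 208 classical bits

208


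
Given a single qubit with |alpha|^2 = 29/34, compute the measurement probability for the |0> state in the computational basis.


|alpha|^2 = 29/34 = 0.8529
|beta|^2 = 1 - 29/34 = 5/34 = 0.1471
P(|0>) = |alpha|^2 = 0.8529

0.8529


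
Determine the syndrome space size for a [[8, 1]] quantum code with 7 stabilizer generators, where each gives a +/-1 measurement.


Each stabilizer generator gives a binary (+1 or -1) measurement outcome.
With 7 independent generators:
Total syndromes = 2^7
= 128

128


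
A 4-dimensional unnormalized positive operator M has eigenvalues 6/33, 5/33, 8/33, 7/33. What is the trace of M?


tr(M) = sum of eigenvalues
= 6/33 + 5/33 + 8/33 + 7/33
= 26/33
= 0.7879

0.7879


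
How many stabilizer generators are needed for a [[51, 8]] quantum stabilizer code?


For an [[n,k]] stabilizer code:
Number of stabilizer generators = n - k
= 51 - 8
= 43

43


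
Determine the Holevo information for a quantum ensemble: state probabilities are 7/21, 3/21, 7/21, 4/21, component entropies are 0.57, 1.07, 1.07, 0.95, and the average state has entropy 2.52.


chi = S(rho) - sum_i p_i * S(rho_i)
Weighted entropy = 7/21 * 0.57 + 3/21 * 1.07 + 7/21 * 1.07 + 4/21 * 0.95
= 0.8805
chi = 2.52 - 0.8805
= 1.6395

1.6395


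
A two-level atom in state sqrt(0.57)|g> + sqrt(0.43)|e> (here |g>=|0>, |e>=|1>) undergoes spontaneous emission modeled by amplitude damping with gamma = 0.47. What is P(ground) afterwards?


For amplitude damping with parameter gamma on state sqrt(a)|0> + sqrt(b)|1>:
alpha^2 = 0.57, beta^2 = 0.43
P(|0>) = alpha^2 + gamma * beta^2
= 0.57 + 0.47 * 0.43
= 0.57 + 0.2021
= 0.7721

0.7721


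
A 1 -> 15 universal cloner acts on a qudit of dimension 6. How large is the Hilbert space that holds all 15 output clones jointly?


Output space = H^(tensor 15) where dim(H) = 6
dim = 6^15
= 36 (after 2 factors)
= 216 (after 3 factors)
= 1296 (after 4 factors)
= 7776 (after 5 factors)
= 46656 (after 6 factors)
= 279936 (after 7 factors)
= 1679616 (after 8 factors)
= 10077696 (after 9 factors)
= 60466176 (after 10 factors)
= 362797056 (after 11 factors)
= 2176782336 (after 12 factors)
= 13060694016 (after 13 factors)
= 78364164096 (after 14 factors)
= 470184984576 (after 15 factors)
= 470184984576

470184984576


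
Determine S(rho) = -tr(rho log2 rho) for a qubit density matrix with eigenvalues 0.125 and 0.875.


S = -p*log2(p) - (1-p)*log2(1-p)
p = 0.1250, 1-p = 0.8750
= -0.1250 * log2(0.1250) - 0.8750 * log2(0.8750)
= -(-0.3750) - (-0.1686)
= 0.5436

0.5436


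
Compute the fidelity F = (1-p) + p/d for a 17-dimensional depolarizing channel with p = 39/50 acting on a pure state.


F = (1-p) + p/d
= (1 - 0.7800) + 0.7800/17
= 0.2200 + 0.0459
= 0.2659

0.2659


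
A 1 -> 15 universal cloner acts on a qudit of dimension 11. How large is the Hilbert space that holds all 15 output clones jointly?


Output space = H^(tensor 15) where dim(H) = 11
dim = 11^15
= 121 (after 2 factors)
= 1331 (after 3 factors)
= 14641 (after 4 factors)
= 161051 (after 5 factors)
= 1771561 (after 6 factors)
= 19487171 (after 7 factors)
= 214358881 (after 8 factors)
= 2357947691 (after 9 factors)
= 25937424601 (after 10 factors)
= 285311670611 (after 11 factors)
= 3138428376721 (after 12 factors)
= 34522712143931 (after 13 factors)
= 379749833583241 (after 14 factors)
= 4177248169415651 (after 15 factors)
= 4177248169415651

4177248169415651


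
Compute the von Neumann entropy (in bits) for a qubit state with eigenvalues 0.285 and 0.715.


S = -p*log2(p) - (1-p)*log2(1-p)
p = 0.2850, 1-p = 0.7150
= -0.2850 * log2(0.2850) - 0.7150 * log2(0.7150)
= -(-0.5161) - (-0.3460)
= 0.8622

0.8622


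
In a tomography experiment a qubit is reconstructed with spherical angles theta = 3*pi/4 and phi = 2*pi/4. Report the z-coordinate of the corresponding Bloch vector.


theta = 2.3562, phi = 1.5708
r_z = cos(theta) = -0.7071

-0.7071


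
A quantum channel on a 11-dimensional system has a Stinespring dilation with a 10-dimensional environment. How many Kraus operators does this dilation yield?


Tracing out the environment in an orthonormal basis {|i>_E} gives Kraus operators K_i = <i|_E U |0>_E.
Number of Kraus operators = dim(H_env) = d_env
= 10

10


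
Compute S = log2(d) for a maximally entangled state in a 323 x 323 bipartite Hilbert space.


For a maximally entangled state in d x d:
S = log2(d) = log2(323)
= 8.3354

8.3354


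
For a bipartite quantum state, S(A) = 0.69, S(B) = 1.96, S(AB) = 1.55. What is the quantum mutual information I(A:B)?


I(A:B) = S(A) + S(B) - S(AB)
= 0.69 + 1.96 - 1.55
= 1.1000

1.1000


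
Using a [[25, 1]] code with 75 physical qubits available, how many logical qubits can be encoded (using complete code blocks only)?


Each code block uses 25 physical qubits for 1 logical qubit(s).
Number of complete blocks = floor(75 / 25) = 3
Logical qubits = 3 * 1
= 3

3


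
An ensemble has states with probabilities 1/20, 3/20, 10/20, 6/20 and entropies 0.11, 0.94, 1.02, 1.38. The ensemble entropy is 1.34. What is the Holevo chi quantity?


chi = S(rho) - sum_i p_i * S(rho_i)
Weighted entropy = 1/20 * 0.11 + 3/20 * 0.94 + 10/20 * 1.02 + 6/20 * 1.38
= 1.0705
chi = 1.34 - 1.0705
= 0.2695

0.2695


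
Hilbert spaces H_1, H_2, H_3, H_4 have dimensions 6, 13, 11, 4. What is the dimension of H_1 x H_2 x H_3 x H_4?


dim(H_1 x H_2 x H_3 x H_4) = 6 * 13 * 11 * 4
= 78 * 11 * 4
= 858 * 4
= 3432

3432


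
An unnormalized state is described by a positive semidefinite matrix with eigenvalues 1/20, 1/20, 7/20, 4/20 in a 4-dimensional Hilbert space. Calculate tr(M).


tr(M) = sum of eigenvalues
= 1/20 + 1/20 + 7/20 + 4/20
= 13/20
= 0.6500

0.6500


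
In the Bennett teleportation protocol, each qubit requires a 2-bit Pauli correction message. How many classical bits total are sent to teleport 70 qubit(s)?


Quantum teleportation requires 2 classical bits per qubit teleported.
70 qubit(s) -> 2 * 70 = 140 classical bits

140


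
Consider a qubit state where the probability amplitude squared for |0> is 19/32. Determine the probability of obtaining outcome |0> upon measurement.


|alpha|^2 = 19/32 = 0.5938
|beta|^2 = 1 - 19/32 = 13/32 = 0.4062
P(|0>) = |alpha|^2 = 0.5938

0.5938


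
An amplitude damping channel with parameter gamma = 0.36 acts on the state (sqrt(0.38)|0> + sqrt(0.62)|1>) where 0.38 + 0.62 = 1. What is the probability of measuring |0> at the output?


For amplitude damping with parameter gamma on state sqrt(a)|0> + sqrt(b)|1>:
alpha^2 = 0.38, beta^2 = 0.62
P(|0>) = alpha^2 + gamma * beta^2
= 0.38 + 0.36 * 0.62
= 0.38 + 0.2232
= 0.6032

0.6032


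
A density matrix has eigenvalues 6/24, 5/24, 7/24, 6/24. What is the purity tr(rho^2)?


tr(rho^2) = sum of eigenvalues squared
= (6/24)^2 + (5/24)^2 + (7/24)^2 + (6/24)^2
= (36 + 25 + 49 + 36) / 576
= 146/576
= 0.2535

0.2535


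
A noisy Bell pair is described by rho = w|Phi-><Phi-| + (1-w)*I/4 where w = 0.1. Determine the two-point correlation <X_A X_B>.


|Phi-> = (|00> - |11>)/sqrt(2)
For the pure Bell state, <X_A X_B> = -1 (Bell-state Pauli correlator).
The maximally-mixed part I/4 has tr(I/4 * P tensor P) = 0 for any traceless Pauli P.
So <X_A X_B>_rho = w * (-1) + (1 - w) * 0
= 0.1 * (-1)
= -0.1000

-0.1000


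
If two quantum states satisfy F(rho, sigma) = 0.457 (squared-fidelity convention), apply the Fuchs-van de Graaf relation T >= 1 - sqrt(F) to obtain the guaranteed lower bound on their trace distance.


Fuchs-van de Graaf (squared-fidelity convention): 1 - sqrt(F) <= T <= sqrt(1 - F).
Lower bound: T >= 1 - sqrt(F)
sqrt(F) = sqrt(0.457) = 0.6760
T >= 1 - 0.6760
T >= 0.3240

0.3240


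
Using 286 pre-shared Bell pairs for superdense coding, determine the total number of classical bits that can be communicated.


Superdense coding allows 2 classical bits per shared entangled pair.
286 pair(s) -> 2 * 286 = 572 classical bits

572


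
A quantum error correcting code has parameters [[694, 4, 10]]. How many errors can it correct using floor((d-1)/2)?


Code parameters: [[694, 4, 10]], distance d = 10.
Number of correctable errors = floor((d-1)/2)
= floor((10 - 1)/2)
= floor(9/2)
= 4

4


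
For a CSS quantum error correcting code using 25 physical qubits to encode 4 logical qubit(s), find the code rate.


Code rate R = k/n
= 4/25
= 0.1600

0.1600


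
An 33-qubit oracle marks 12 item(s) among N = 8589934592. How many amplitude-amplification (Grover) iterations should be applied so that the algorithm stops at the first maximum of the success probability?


After j Grover iterations the success probability is P(j) = sin^2((2j+1)*theta), where sin(theta) = sqrt(k/N).
N = 2^33 = 8589934592, k = 12
sin(theta) = sqrt(k/N) = 3.73762473e-05
theta = arcsin(sqrt(k/N)) = 3.73762473e-05 rad
P(j) reaches its first maximum when (2j+1)*theta is as close as possible to pi/2, i.e. j = round(pi/(4*theta) - 1/2).
pi/(4*theta) - 1/2 = 21012.7964
(For comparison, the common estimate pi/4 * sqrt(N/k) = 21013.2964; the exact maximiser is used here.)
Optimal iterations = 21013

21013


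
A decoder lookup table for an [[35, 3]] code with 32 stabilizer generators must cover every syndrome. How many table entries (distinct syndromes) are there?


Each stabilizer generator gives a binary (+1 or -1) measurement outcome.
With 32 independent generators:
Total syndromes = 2^32
= 4294967296

4294967296


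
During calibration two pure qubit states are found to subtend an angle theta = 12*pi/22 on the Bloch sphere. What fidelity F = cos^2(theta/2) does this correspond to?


For states separated by angle theta on Bloch sphere:
F = cos^2(theta/2)
theta = 12*pi/22 = 1.7136
theta/2 = 0.8568
cos(theta/2) = 0.6549
F = 0.4288

0.4288


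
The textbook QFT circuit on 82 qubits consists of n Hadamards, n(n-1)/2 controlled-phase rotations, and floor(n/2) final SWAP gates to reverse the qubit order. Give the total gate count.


Hadamard gates: 82
Controlled rotations: n*(n-1)/2 = 82*81/2 = 3321
SWAP gates: floor(n/2) = floor(82/2) = 41
Total = 82 + 3321 + 41
= 3444

3444


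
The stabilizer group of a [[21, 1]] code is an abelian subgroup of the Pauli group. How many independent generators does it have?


For an [[n,k]] stabilizer code:
Number of stabilizer generators = n - k
= 21 - 1
= 20

20


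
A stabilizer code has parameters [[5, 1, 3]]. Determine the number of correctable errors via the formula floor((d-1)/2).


Code parameters: [[5, 1, 3]], distance d = 3.
Number of correctable errors = floor((d-1)/2)
= floor((3 - 1)/2)
= floor(2/2)
= 1

1


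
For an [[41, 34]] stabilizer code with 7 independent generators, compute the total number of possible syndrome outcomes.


Each stabilizer generator gives a binary (+1 or -1) measurement outcome.
With 7 independent generators:
Total syndromes = 2^7
= 128

128


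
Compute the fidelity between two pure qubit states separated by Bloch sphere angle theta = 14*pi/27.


For states separated by angle theta on Bloch sphere:
F = cos^2(theta/2)
theta = 14*pi/27 = 1.6290
theta/2 = 0.8145
cos(theta/2) = 0.6862
F = 0.4709

0.4709


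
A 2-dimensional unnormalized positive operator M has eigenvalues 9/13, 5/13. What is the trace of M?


tr(M) = sum of eigenvalues
= 9/13 + 5/13
= 14/13
= 1.0769

1.0769


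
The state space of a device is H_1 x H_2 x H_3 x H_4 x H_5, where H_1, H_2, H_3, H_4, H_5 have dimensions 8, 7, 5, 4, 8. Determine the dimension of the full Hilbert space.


dim(H_1 x H_2 x H_3 x H_4 x H_5) = 8 * 7 * 5 * 4 * 8
= 56 * 5 * 4 * 8
= 280 * 4 * 8
= 1120 * 8
= 8960

8960


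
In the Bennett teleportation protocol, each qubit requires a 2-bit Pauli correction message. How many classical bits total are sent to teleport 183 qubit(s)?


Quantum teleportation requires 2 classical bits per qubit teleported.
183 qubit(s) -> 2 * 183 = 366 classical bits

366


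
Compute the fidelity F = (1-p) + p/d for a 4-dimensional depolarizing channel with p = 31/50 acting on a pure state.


F = (1-p) + p/d
= (1 - 0.6200) + 0.6200/4
= 0.3800 + 0.1550
= 0.5350

0.5350


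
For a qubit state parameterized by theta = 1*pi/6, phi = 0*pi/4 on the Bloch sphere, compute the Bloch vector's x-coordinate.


theta = 0.5236, phi = 0.0000
r_x = sin(theta)*cos(phi) = 0.5000 * 1.0000
r_x = 0.5000

0.5000


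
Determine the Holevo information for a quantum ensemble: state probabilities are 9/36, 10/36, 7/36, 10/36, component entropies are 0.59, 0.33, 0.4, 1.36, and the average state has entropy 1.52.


chi = S(rho) - sum_i p_i * S(rho_i)
Weighted entropy = 9/36 * 0.59 + 10/36 * 0.33 + 7/36 * 0.4 + 10/36 * 1.36
= 0.6947
chi = 1.52 - 0.6947
= 0.8253

0.8253


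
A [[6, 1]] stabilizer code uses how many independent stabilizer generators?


For an [[n,k]] stabilizer code:
Number of stabilizer generators = n - k
= 6 - 1
= 5

5


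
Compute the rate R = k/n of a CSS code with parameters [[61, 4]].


Code rate R = k/n
= 4/61
= 0.0656

0.0656


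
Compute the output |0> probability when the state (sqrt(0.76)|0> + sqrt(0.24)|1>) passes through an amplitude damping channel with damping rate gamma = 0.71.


For amplitude damping with parameter gamma on state sqrt(a)|0> + sqrt(b)|1>:
alpha^2 = 0.76, beta^2 = 0.24
P(|0>) = alpha^2 + gamma * beta^2
= 0.76 + 0.71 * 0.24
= 0.76 + 0.1704
= 0.9304

0.9304


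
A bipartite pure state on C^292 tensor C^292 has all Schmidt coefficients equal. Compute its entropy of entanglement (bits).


For a maximally entangled state in d x d:
S = log2(d) = log2(292)
= 8.1898

8.1898


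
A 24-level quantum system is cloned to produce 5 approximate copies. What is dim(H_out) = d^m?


Output space = H^(tensor 5) where dim(H) = 24
dim = 24^5
= 576 (after 2 factors)
= 13824 (after 3 factors)
= 331776 (after 4 factors)
= 7962624 (after 5 factors)
= 7962624

7962624


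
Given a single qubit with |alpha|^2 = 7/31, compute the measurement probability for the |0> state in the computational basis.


|alpha|^2 = 7/31 = 0.2258
|beta|^2 = 1 - 7/31 = 24/31 = 0.7742
P(|0>) = |alpha|^2 = 0.2258

0.2258


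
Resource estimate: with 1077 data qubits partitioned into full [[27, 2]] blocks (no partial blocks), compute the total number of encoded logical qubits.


Each code block uses 27 physical qubits for 2 logical qubit(s).
Number of complete blocks = floor(1077 / 27) = 39
Logical qubits = 39 * 2
= 78

78


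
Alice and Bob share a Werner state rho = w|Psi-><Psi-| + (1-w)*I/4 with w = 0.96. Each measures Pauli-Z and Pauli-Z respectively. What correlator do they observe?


|Psi-> = (|01> - |10>)/sqrt(2)
For the pure Bell state, <Z_A Z_B> = -1 (Bell-state Pauli correlator).
The maximally-mixed part I/4 has tr(I/4 * P tensor P) = 0 for any traceless Pauli P.
So <Z_A Z_B>_rho = w * (-1) + (1 - w) * 0
= 0.96 * (-1)
= -0.9600

-0.9600


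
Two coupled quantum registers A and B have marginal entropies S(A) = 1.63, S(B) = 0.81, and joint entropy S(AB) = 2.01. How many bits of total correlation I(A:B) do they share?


I(A:B) = S(A) + S(B) - S(AB)
= 1.63 + 0.81 - 2.01
= 0.4300

0.4300


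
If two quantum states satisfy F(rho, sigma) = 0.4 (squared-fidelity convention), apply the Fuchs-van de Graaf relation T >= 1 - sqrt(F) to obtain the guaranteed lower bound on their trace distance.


Fuchs-van de Graaf (squared-fidelity convention): 1 - sqrt(F) <= T <= sqrt(1 - F).
Lower bound: T >= 1 - sqrt(F)
sqrt(F) = sqrt(0.4) = 0.6325
T >= 1 - 0.6325
T >= 0.3675

0.3675


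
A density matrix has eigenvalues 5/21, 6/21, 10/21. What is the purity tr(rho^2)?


tr(rho^2) = sum of eigenvalues squared
= (5/21)^2 + (6/21)^2 + (10/21)^2
= (25 + 36 + 100) / 441
= 161/441
= 0.3651

0.3651


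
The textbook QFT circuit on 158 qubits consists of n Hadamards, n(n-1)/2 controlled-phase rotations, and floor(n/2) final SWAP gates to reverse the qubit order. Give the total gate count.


Hadamard gates: 158
Controlled rotations: n*(n-1)/2 = 158*157/2 = 12403
SWAP gates: floor(n/2) = floor(158/2) = 79
Total = 158 + 12403 + 79
= 12640

12640


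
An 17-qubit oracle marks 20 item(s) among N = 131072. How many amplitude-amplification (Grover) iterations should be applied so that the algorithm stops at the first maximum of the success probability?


After j Grover iterations the success probability is P(j) = sin^2((2j+1)*theta), where sin(theta) = sqrt(k/N).
N = 2^17 = 131072, k = 20
sin(theta) = sqrt(k/N) = 0.01235264711
theta = arcsin(sqrt(k/N)) = 0.01235296128 rad
P(j) reaches its first maximum when (2j+1)*theta is as close as possible to pi/2, i.e. j = round(pi/(4*theta) - 1/2).
pi/(4*theta) - 1/2 = 63.0797
(For comparison, the common estimate pi/4 * sqrt(N/k) = 63.5814; the exact maximiser is used here.)
Optimal iterations = 63

63


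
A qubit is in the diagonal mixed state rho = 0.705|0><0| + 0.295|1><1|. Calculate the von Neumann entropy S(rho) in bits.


S = -p*log2(p) - (1-p)*log2(1-p)
p = 0.7050, 1-p = 0.2950
= -0.7050 * log2(0.7050) - 0.2950 * log2(0.2950)
= -(-0.3555) - (-0.5196)
= 0.8751

0.8751


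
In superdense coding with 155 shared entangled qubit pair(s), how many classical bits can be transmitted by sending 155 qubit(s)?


Superdense coding allows 2 classical bits per shared entangled pair.
155 pair(s) -> 2 * 155 = 310 classical bits

310


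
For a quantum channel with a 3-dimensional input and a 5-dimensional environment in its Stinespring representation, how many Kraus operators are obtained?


Tracing out the environment in an orthonormal basis {|i>_E} gives Kraus operators K_i = <i|_E U |0>_E.
Number of Kraus operators = dim(H_env) = d_env
= 5

5


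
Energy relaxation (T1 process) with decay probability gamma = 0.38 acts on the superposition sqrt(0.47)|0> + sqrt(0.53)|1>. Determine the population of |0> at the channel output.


For amplitude damping with parameter gamma on state sqrt(a)|0> + sqrt(b)|1>:
alpha^2 = 0.47, beta^2 = 0.53
P(|0>) = alpha^2 + gamma * beta^2
= 0.47 + 0.38 * 0.53
= 0.47 + 0.2014
= 0.6714

0.6714


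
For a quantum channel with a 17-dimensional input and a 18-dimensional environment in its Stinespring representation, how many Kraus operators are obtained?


Tracing out the environment in an orthonormal basis {|i>_E} gives Kraus operators K_i = <i|_E U |0>_E.
Number of Kraus operators = dim(H_env) = d_env
= 18

18


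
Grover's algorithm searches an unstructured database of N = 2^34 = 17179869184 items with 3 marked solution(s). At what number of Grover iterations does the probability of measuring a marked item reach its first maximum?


After j Grover iterations the success probability is P(j) = sin^2((2j+1)*theta), where sin(theta) = sqrt(k/N).
N = 2^34 = 17179869184, k = 3
sin(theta) = sqrt(k/N) = 1.321449896e-05
theta = arcsin(sqrt(k/N)) = 1.321449896e-05 rad
P(j) reaches its first maximum when (2j+1)*theta is as close as possible to pi/2, i.e. j = round(pi/(4*theta) - 1/2).
pi/(4*theta) - 1/2 = 59434.0776
(For comparison, the common estimate pi/4 * sqrt(N/k) = 59434.5776; the exact maximiser is used here.)
Optimal iterations = 59434

59434


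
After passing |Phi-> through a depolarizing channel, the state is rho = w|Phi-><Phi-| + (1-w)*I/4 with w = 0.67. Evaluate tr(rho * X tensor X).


|Phi-> = (|00> - |11>)/sqrt(2)
For the pure Bell state, <X_A X_B> = -1 (Bell-state Pauli correlator).
The maximally-mixed part I/4 has tr(I/4 * P tensor P) = 0 for any traceless Pauli P.
So <X_A X_B>_rho = w * (-1) + (1 - w) * 0
= 0.67 * (-1)
= -0.6700

-0.6700


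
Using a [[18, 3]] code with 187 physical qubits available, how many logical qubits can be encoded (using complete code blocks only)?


Each code block uses 18 physical qubits for 3 logical qubit(s).
Number of complete blocks = floor(187 / 18) = 10
Logical qubits = 10 * 3
= 30

30


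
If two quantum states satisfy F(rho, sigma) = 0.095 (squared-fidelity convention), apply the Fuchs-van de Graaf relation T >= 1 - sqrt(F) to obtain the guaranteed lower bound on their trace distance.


Fuchs-van de Graaf (squared-fidelity convention): 1 - sqrt(F) <= T <= sqrt(1 - F).
Lower bound: T >= 1 - sqrt(F)
sqrt(F) = sqrt(0.095) = 0.3082
T >= 1 - 0.3082
T >= 0.6918

0.6918


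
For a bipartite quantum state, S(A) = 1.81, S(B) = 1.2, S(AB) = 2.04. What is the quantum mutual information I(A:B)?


I(A:B) = S(A) + S(B) - S(AB)
= 1.81 + 1.2 - 2.04
= 0.9700

0.9700


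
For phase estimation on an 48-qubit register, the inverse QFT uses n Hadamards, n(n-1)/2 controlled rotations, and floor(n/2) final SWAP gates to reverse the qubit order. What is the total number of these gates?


Hadamard gates: 48
Controlled rotations: n*(n-1)/2 = 48*47/2 = 1128
SWAP gates: floor(n/2) = floor(48/2) = 24
Total = 48 + 1128 + 24
= 1200

1200


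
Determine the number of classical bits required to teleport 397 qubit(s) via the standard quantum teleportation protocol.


Quantum teleportation requires 2 classical bits per qubit teleported.
397 qubit(s) -> 2 * 397 = 794 classical bits

794


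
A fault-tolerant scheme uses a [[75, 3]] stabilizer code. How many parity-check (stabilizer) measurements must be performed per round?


For an [[n,k]] stabilizer code:
Number of stabilizer generators = n - k
= 75 - 3
= 72

72


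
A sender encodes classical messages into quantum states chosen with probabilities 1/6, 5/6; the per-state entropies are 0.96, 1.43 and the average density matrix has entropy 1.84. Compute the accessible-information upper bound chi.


chi = S(rho) - sum_i p_i * S(rho_i)
Weighted entropy = 1/6 * 0.96 + 5/6 * 1.43
= 1.3517
chi = 1.84 - 1.3517
= 0.4883

0.4883


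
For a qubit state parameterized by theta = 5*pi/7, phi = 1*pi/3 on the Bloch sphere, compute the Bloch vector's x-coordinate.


theta = 2.2440, phi = 1.0472
r_x = sin(theta)*cos(phi) = 0.7818 * 0.5000
r_x = 0.3909

0.3909


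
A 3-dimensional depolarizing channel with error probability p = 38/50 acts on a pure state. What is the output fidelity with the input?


F = (1-p) + p/d
= (1 - 0.7600) + 0.7600/3
= 0.2400 + 0.2533
= 0.4933

0.4933


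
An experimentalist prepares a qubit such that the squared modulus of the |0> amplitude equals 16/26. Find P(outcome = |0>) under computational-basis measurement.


|alpha|^2 = 16/26 = 0.6154
|beta|^2 = 1 - 16/26 = 10/26 = 0.3846
P(|0>) = |alpha|^2 = 0.6154

0.6154


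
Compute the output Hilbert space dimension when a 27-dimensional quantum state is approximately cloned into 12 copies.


Output space = H^(tensor 12) where dim(H) = 27
dim = 27^12
= 729 (after 2 factors)
= 19683 (after 3 factors)
= 531441 (after 4 factors)
= 14348907 (after 5 factors)
= 387420489 (after 6 factors)
= 10460353203 (after 7 factors)
= 282429536481 (after 8 factors)
= 7625597484987 (after 9 factors)
= 205891132094649 (after 10 factors)
= 5559060566555523 (after 11 factors)
= 150094635296999121 (after 12 factors)
= 150094635296999121

150094635296999121
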